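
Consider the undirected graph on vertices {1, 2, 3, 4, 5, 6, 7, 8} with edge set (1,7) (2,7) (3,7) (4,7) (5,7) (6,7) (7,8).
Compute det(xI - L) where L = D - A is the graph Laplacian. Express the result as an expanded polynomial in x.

x^8 - 14x^7 + 63x^6 - 140x^5 + 175x^4 - 126x^3 + 49x^2 - 8x

Each diagonal entry of L is the vertex degree and each off-diagonal entry is -1 where an edge is present, 0 otherwise; in the order [1, 2, 3, 4, 5, 6, 7, 8] the diagonal is [1, 1, 1, 1, 1, 1, 7, 1]. Computing det(xI - L) by cofactor expansion (or equivalently via sum-over-permutations) gives x^8 - 14x^7 + 63x^6 - 140x^5 + 175x^4 - 126x^3 + 49x^2 - 8x. Since p(0) = det(-L) = 0, x divides p(x). The eigenvalues sum to 14, which equals trace(L) = 2|E|.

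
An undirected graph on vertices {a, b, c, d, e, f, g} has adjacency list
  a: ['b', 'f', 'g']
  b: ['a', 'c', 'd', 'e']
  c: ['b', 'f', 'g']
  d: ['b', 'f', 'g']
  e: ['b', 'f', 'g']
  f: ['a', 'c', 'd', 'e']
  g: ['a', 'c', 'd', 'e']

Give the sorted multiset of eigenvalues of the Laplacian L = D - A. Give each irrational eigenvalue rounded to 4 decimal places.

[0, 3, 3, 3, 4, 4, 7]

Each diagonal entry of L is the vertex degree and each off-diagonal entry is -1 where an edge is present, 0 otherwise; in the order [a, b, c, d, e, f, g] the diagonal is [3, 4, 3, 3, 3, 4, 4]. Since every row of L sums to 0, the all-ones vector is in the kernel and 0 is an eigenvalue. The single zero eigenvalue shows the graph is connected.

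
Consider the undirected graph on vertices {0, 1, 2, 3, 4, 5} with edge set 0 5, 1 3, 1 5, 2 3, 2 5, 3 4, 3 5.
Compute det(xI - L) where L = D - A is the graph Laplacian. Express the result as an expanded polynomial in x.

x^6 - 14x^5 + 70x^4 - 152x^3 + 144x^2 - 48x

Reading degrees in the order [0, 1, 2, 3, 4, 5] gives [1, 2, 2, 4, 1, 4]; set D = diag(1, 2, 2, 4, 1, 4) and form L = D - A. Computing det(xI - L) by cofactor expansion (or equivalently via sum-over-permutations) gives x^6 - 14x^5 + 70x^4 - 152x^3 + 144x^2 - 48x. Since p(0) = det(-L) = 0, x divides p(x).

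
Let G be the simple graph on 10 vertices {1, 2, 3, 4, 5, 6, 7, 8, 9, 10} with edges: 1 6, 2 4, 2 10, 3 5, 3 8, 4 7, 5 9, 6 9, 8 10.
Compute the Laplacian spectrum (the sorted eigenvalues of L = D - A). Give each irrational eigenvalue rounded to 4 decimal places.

Each diagonal entry of L is the vertex degree and each off-diagonal entry is -1 where an edge is present, 0 otherwise; in the order [1, 2, 3, 4, 5, 6, 7, 8, 9, 10] the diagonal is [1, 2, 2, 2, 2, 2, 1, 2, 2, 2]. The multiplicity of 0 as a Laplacian eigenvalue equals the number of connected components. The single zero eigenvalue shows the graph is connected. By the matrix-tree theorem the graph has (1/10) * product of the nonzero eigenvalues = 1 spanning tree. The eigenvalues sum to 18, which equals trace(L) = 2|E|.

[0, 0.0979, 0.3820, 0.8244, 1.3820, 2, 2.6180, 3.1756, 3.6180, 3.9021]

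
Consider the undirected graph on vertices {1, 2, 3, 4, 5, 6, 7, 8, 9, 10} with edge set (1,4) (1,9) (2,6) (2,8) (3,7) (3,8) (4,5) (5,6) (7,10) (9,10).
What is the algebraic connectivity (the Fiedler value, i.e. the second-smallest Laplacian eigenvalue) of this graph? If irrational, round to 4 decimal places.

With the vertex order [1, 2, 3, 4, 5, 6, 7, 8, 9, 10], the degrees are [2, 2, 2, 2, 2, 2, 2, 2, 2, 2], giving D = diag(2, 2, 2, 2, 2, 2, 2, 2, 2, 2) and L = D - A. Computing the eigenvalues of L and sorting gives [0, 0.3820, 0.3820, 1.3820, 1.3820, 2.6180, 2.6180, 3.6180, 3.6180, 4]. The Fiedler value lambda_2 = 0.3820 is strictly positive, so the graph is connected. The largest eigenvalue, 4, is at most the vertex count 10. By the matrix-tree theorem the graph has (1/10) * product of the nonzero eigenvalues = 10 spanning trees.

0.3820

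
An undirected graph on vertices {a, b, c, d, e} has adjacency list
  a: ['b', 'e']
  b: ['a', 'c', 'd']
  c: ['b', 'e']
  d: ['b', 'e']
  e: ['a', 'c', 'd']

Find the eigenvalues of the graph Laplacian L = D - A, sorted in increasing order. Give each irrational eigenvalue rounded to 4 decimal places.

[0, 2, 2, 3, 5]

Reading degrees in the order [a, b, c, d, e] gives [2, 3, 2, 2, 3]; set D = diag(2, 3, 2, 2, 3) and form L = D - A. L is symmetric positive semidefinite, so every eigenvalue is real and nonnegative. The single zero eigenvalue shows the graph is connected. There is one zero in the spectrum, matching the 1 component. The eigenvalues sum to 12, which equals trace(L) = 2|E|.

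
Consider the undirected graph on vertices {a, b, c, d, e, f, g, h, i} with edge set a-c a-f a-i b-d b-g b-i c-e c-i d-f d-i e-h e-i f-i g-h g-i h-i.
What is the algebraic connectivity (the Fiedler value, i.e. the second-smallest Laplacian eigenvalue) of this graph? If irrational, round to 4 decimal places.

Each diagonal entry of L is the vertex degree and each off-diagonal entry is -1 where an edge is present, 0 otherwise; in the order [a, b, c, d, e, f, g, h, i] the diagonal is [3, 3, 3, 3, 3, 3, 3, 3, 8]. Computing the eigenvalues of L and sorting gives [0, 1.5858, 1.5858, 3, 3, 4.4142, 4.4142, 5, 9]. The Fiedler value lambda_2 = 1.5858 is strictly positive, so the graph is connected. There is one zero in the spectrum, matching the 1 component.

1.5858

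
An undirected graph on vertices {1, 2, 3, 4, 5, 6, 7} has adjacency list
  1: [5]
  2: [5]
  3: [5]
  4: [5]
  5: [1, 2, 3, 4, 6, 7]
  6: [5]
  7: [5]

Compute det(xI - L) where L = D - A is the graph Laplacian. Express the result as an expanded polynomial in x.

x^7 - 12x^6 + 45x^5 - 80x^4 + 75x^3 - 36x^2 + 7x

Reading degrees in the order [1, 2, 3, 4, 5, 6, 7] gives [1, 1, 1, 1, 6, 1, 1]; set D = diag(1, 1, 1, 1, 6, 1, 1) and form L = D - A. L has integer entries, so p(x) = det(xI - L) has integer coefficients. Expanding the determinant yields x^7 - 12x^6 + 45x^5 - 80x^4 + 75x^3 - 36x^2 + 7x. The coefficient of x^6 equals -trace(L) = -12, matching the sum of degrees.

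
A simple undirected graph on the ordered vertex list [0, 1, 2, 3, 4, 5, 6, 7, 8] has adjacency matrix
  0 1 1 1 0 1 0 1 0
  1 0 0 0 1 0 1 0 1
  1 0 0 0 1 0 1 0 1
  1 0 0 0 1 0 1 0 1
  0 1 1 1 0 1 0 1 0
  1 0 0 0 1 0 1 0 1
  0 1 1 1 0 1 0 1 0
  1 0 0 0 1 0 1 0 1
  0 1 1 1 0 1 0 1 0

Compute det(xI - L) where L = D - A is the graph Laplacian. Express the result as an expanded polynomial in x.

Reading degrees in the order [0, 1, 2, 3, 4, 5, 6, 7, 8] gives [5, 4, 4, 4, 5, 4, 5, 4, 5]; set D = diag(5, 4, 4, 4, 5, 4, 5, 4, 5) and form L = D - A. Computing det(xI - L) by cofactor expansion (or equivalently via sum-over-permutations) gives x^9 - 40x^8 + 690x^7 - 6720x^6 + 40485x^5 - 154704x^4 + 366560x^3 - 492800x^2 + 288000x. Since p(0) = det(-L) = 0, x divides p(x). By the matrix-tree theorem the graph has (1/9) * product of the nonzero eigenvalues = 32000 spanning trees. The largest eigenvalue, 9, is at most the vertex count 9.

x^9 - 40x^8 + 690x^7 - 6720x^6 + 40485x^5 - 154704x^4 + 366560x^3 - 492800x^2 + 288000x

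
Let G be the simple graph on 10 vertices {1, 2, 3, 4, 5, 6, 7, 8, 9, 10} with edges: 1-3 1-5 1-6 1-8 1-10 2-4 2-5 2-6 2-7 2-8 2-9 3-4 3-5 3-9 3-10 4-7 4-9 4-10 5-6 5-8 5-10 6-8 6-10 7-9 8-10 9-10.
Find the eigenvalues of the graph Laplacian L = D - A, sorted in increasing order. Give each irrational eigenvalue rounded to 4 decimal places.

With the vertex order [1, 2, 3, 4, 5, 6, 7, 8, 9, 10], the degrees are [5, 6, 5, 5, 6, 5, 3, 5, 5, 7], giving D = diag(5, 6, 5, 5, 6, 5, 3, 5, 5, 7) and L = D - A. The multiplicity of 0 as a Laplacian eigenvalue equals the number of connected components. There is one zero in the spectrum, matching the 1 component. The eigenvalues sum to 52, which equals trace(L) = 2|E|.

[0, 1.9663, 3.7517, 5.0620, 6, 6, 6.2799, 6.9280, 7.3710, 8.6411]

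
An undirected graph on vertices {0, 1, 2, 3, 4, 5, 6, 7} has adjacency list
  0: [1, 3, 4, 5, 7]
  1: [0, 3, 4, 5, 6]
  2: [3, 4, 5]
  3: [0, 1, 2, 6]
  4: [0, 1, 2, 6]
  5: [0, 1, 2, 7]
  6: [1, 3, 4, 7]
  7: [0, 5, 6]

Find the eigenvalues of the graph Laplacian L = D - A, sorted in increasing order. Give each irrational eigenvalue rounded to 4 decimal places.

[0, 2.4384, 3, 4, 4, 5, 6.5616, 7]

With the vertex order [0, 1, 2, 3, 4, 5, 6, 7], the degrees are [5, 5, 3, 4, 4, 4, 4, 3], giving D = diag(5, 5, 3, 4, 4, 4, 4, 3) and L = D - A. Since every row of L sums to 0, the all-ones vector is in the kernel and 0 is an eigenvalue. There is one zero in the spectrum, matching the 1 component. The largest eigenvalue, 7, is at most the vertex count 8.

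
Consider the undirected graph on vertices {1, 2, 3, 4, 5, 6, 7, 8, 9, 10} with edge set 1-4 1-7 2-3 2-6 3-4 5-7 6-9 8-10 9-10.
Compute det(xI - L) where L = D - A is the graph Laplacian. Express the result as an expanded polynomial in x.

x^10 - 18x^9 + 136x^8 - 560x^7 + 1365x^6 - 2002x^5 + 1716x^4 - 792x^3 + 165x^2 - 10x

Reading degrees in the order [1, 2, 3, 4, 5, 6, 7, 8, 9, 10] gives [2, 2, 2, 2, 1, 2, 2, 1, 2, 2]; set D = diag(2, 2, 2, 2, 1, 2, 2, 1, 2, 2) and form L = D - A. L has integer entries, so p(x) = det(xI - L) has integer coefficients. Expanding the determinant yields x^10 - 18x^9 + 136x^8 - 560x^7 + 1365x^6 - 2002x^5 + 1716x^4 - 792x^3 + 165x^2 - 10x. The coefficient of x^9 equals -trace(L) = -18, matching the sum of degrees. The eigenvalues sum to 18, which equals trace(L) = 2|E|.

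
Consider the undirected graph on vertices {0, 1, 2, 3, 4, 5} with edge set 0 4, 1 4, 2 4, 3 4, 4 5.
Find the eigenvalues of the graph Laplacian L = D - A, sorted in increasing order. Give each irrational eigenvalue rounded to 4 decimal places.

Reading degrees in the order [0, 1, 2, 3, 4, 5] gives [1, 1, 1, 1, 5, 1]; set D = diag(1, 1, 1, 1, 5, 1) and form L = D - A. The multiplicity of 0 as a Laplacian eigenvalue equals the number of connected components. The single zero eigenvalue shows the graph is connected.

[0, 1, 1, 1, 1, 6]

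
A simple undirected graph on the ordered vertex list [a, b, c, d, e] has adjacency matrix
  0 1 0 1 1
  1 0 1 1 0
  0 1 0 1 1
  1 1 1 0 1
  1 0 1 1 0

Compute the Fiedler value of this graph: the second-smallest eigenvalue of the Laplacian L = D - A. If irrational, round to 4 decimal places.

Each diagonal entry of L is the vertex degree and each off-diagonal entry is -1 where an edge is present, 0 otherwise; in the order [a, b, c, d, e] the diagonal is [3, 3, 3, 4, 3]. The sorted Laplacian eigenvalues are [0, 3, 3, 5, 5]; the algebraic connectivity is the second entry, 3.

3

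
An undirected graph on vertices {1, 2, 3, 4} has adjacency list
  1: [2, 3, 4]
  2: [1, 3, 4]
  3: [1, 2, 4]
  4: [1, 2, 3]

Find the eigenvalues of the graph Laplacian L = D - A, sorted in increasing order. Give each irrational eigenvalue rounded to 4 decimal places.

[0, 4, 4, 4]

With the vertex order [1, 2, 3, 4], the degrees are [3, 3, 3, 3], giving D = diag(3, 3, 3, 3) and L = D - A. Since every row of L sums to 0, the all-ones vector is in the kernel and 0 is an eigenvalue. The largest eigenvalue, 4, is at most the vertex count 4.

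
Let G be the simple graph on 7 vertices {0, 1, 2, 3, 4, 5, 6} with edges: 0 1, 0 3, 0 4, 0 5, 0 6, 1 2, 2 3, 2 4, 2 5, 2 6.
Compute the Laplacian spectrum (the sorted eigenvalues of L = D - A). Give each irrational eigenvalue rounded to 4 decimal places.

Reading degrees in the order [0, 1, 2, 3, 4, 5, 6] gives [5, 2, 5, 2, 2, 2, 2]; set D = diag(5, 2, 5, 2, 2, 2, 2) and form L = D - A. The multiplicity of 0 as a Laplacian eigenvalue equals the number of connected components. The largest eigenvalue, 7, is at most the vertex count 7. The eigenvalues sum to 20, which equals trace(L) = 2|E|.

[0, 2, 2, 2, 2, 5, 7]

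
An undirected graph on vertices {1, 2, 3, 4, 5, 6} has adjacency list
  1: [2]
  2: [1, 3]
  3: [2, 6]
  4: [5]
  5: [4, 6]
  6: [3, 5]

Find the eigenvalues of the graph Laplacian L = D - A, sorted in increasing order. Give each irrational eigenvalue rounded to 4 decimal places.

[0, 0.2679, 1, 2, 3, 3.7321]

With the vertex order [1, 2, 3, 4, 5, 6], the degrees are [1, 2, 2, 1, 2, 2], giving D = diag(1, 2, 2, 1, 2, 2) and L = D - A. The multiplicity of 0 as a Laplacian eigenvalue equals the number of connected components. The single zero eigenvalue shows the graph is connected.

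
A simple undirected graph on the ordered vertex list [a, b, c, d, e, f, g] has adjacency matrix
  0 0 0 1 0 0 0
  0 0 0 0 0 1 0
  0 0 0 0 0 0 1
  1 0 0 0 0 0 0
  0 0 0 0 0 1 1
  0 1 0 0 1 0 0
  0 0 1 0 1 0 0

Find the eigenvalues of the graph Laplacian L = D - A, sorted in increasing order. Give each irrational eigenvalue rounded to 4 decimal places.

Each diagonal entry of L is the vertex degree and each off-diagonal entry is -1 where an edge is present, 0 otherwise; in the order [a, b, c, d, e, f, g] the diagonal is [1, 1, 1, 1, 2, 2, 2]. Since every row of L sums to 0, the all-ones vector is in the kernel and 0 is an eigenvalue. The 2 zero eigenvalues correspond to the 2 connected components.

[0, 0, 0.3820, 1.3820, 2, 2.6180, 3.6180]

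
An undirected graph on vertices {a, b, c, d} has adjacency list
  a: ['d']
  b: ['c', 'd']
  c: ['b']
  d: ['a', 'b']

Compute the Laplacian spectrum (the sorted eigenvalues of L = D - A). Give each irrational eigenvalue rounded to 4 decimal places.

[0, 0.5858, 2, 3.4142]

Each diagonal entry of L is the vertex degree and each off-diagonal entry is -1 where an edge is present, 0 otherwise; in the order [a, b, c, d] the diagonal is [1, 2, 1, 2]. Diagonalising L (or applying a numerical eigensolver to the 4x4 matrix) gives the spectrum above. The single zero eigenvalue shows the graph is connected. The largest eigenvalue, 3.4142, is at most the vertex count 4. By the matrix-tree theorem the graph has (1/4) * product of the nonzero eigenvalues = 1 spanning tree.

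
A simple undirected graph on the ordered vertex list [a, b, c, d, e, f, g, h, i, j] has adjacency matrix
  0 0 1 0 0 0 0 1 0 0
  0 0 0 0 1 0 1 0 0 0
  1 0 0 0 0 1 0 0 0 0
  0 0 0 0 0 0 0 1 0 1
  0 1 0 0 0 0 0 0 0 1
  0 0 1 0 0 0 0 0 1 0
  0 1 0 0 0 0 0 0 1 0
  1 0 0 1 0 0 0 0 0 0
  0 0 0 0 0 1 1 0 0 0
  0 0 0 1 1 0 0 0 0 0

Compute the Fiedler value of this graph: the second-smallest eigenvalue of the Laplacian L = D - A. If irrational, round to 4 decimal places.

Reading degrees in the order [a, b, c, d, e, f, g, h, i, j] gives [2, 2, 2, 2, 2, 2, 2, 2, 2, 2]; set D = diag(2, 2, 2, 2, 2, 2, 2, 2, 2, 2) and form L = D - A. Computing the eigenvalues of L and sorting gives [0, 0.3820, 0.3820, 1.3820, 1.3820, 2.6180, 2.6180, 3.6180, 3.6180, 4]. The Fiedler value lambda_2 = 0.3820 is strictly positive, so the graph is connected. There is one zero in the spectrum, matching the 1 component.

0.3820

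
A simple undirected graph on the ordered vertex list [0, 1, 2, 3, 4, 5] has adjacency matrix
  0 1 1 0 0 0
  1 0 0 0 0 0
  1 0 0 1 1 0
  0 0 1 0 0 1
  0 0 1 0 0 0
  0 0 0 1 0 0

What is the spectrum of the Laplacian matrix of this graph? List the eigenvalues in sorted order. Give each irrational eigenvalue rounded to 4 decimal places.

Reading degrees in the order [0, 1, 2, 3, 4, 5] gives [2, 1, 3, 2, 1, 1]; set D = diag(2, 1, 3, 2, 1, 1) and form L = D - A. Diagonalising L (or applying a numerical eigensolver to the 6x6 matrix) gives the spectrum above. The single zero eigenvalue shows the graph is connected. The largest eigenvalue, 4.3028, is at most the vertex count 6.

[0, 0.3820, 0.6972, 2, 2.6180, 4.3028]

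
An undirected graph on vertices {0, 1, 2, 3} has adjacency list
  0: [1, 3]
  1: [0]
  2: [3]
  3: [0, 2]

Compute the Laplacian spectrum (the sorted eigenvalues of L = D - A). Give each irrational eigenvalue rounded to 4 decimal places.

[0, 0.5858, 2, 3.4142]

With the vertex order [0, 1, 2, 3], the degrees are [2, 1, 1, 2], giving D = diag(2, 1, 1, 2) and L = D - A. L is symmetric positive semidefinite, so every eigenvalue is real and nonnegative. By the matrix-tree theorem the graph has (1/4) * product of the nonzero eigenvalues = 1 spanning tree.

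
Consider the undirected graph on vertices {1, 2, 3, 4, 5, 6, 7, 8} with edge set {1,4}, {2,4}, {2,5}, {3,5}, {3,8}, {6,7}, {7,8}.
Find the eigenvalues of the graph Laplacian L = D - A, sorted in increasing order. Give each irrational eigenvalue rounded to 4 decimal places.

[0, 0.1522, 0.5858, 1.2346, 2, 2.7654, 3.4142, 3.8478]

With the vertex order [1, 2, 3, 4, 5, 6, 7, 8], the degrees are [1, 2, 2, 2, 2, 1, 2, 2], giving D = diag(1, 2, 2, 2, 2, 1, 2, 2) and L = D - A. Diagonalising L (or applying a numerical eigensolver to the 8x8 matrix) gives the spectrum above. The largest eigenvalue, 3.8478, is at most the vertex count 8.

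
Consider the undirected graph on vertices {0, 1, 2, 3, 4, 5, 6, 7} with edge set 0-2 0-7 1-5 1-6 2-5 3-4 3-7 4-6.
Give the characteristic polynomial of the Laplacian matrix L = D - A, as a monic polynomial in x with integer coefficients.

x^8 - 16x^7 + 104x^6 - 352x^5 + 660x^4 - 672x^3 + 336x^2 - 64x

Each diagonal entry of L is the vertex degree and each off-diagonal entry is -1 where an edge is present, 0 otherwise; in the order [0, 1, 2, 3, 4, 5, 6, 7] the diagonal is [2, 2, 2, 2, 2, 2, 2, 2]. L has integer entries, so p(x) = det(xI - L) has integer coefficients. Expanding the determinant yields x^8 - 16x^7 + 104x^6 - 352x^5 + 660x^4 - 672x^3 + 336x^2 - 64x. Since p(0) = det(-L) = 0, x divides p(x). By the matrix-tree theorem the graph has (1/8) * product of the nonzero eigenvalues = 8 spanning trees. The eigenvalues sum to 16, which equals trace(L) = 2|E|.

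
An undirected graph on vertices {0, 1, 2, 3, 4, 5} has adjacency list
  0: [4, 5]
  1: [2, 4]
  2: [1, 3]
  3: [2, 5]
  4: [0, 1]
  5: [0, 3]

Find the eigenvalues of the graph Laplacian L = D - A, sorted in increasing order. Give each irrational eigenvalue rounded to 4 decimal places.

[0, 1, 1, 3, 3, 4]

Reading degrees in the order [0, 1, 2, 3, 4, 5] gives [2, 2, 2, 2, 2, 2]; set D = diag(2, 2, 2, 2, 2, 2) and form L = D - A. The multiplicity of 0 as a Laplacian eigenvalue equals the number of connected components. The single zero eigenvalue shows the graph is connected. By the matrix-tree theorem the graph has (1/6) * product of the nonzero eigenvalues = 6 spanning trees.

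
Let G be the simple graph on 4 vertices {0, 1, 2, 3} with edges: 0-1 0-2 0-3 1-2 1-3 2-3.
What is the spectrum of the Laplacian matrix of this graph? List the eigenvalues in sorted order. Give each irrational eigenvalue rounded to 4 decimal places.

Each diagonal entry of L is the vertex degree and each off-diagonal entry is -1 where an edge is present, 0 otherwise; in the order [0, 1, 2, 3] the diagonal is [3, 3, 3, 3]. L is symmetric positive semidefinite, so every eigenvalue is real and nonnegative. The single zero eigenvalue shows the graph is connected. The eigenvalues sum to 12, which equals trace(L) = 2|E|.

[0, 4, 4, 4]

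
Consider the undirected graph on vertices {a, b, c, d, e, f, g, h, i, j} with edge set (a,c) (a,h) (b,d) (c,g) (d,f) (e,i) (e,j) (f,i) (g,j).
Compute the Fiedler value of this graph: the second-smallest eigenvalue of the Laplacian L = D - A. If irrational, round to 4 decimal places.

With the vertex order [a, b, c, d, e, f, g, h, i, j], the degrees are [2, 1, 2, 2, 2, 2, 2, 1, 2, 2], giving D = diag(2, 1, 2, 2, 2, 2, 2, 1, 2, 2) and L = D - A. The smallest Laplacian eigenvalue is always 0. The next one, lambda_2 = 0.0979, measures how hard the graph is to disconnect: larger values mean better connectivity.

0.0979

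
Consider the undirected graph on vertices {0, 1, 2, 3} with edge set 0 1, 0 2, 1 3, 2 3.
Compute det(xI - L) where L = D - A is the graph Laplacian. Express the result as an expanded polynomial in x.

x^4 - 8x^3 + 20x^2 - 16x

With the vertex order [0, 1, 2, 3], the degrees are [2, 2, 2, 2], giving D = diag(2, 2, 2, 2) and L = D - A. L has integer entries, so p(x) = det(xI - L) has integer coefficients. Expanding the determinant yields x^4 - 8x^3 + 20x^2 - 16x. The constant term is 0 because L is singular (the all-ones vector lies in its kernel). There is one zero in the spectrum, matching the 1 component.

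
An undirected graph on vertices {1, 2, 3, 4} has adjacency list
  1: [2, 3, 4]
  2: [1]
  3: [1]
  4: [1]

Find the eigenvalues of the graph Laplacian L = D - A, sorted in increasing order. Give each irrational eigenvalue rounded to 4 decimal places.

With the vertex order [1, 2, 3, 4], the degrees are [3, 1, 1, 1], giving D = diag(3, 1, 1, 1) and L = D - A. Since every row of L sums to 0, the all-ones vector is in the kernel and 0 is an eigenvalue.

[0, 1, 1, 4]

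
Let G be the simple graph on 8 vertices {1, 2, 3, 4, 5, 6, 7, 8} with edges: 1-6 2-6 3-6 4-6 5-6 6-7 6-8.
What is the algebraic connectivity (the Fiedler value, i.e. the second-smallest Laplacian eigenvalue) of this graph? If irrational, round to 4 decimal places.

1

With the vertex order [1, 2, 3, 4, 5, 6, 7, 8], the degrees are [1, 1, 1, 1, 1, 7, 1, 1], giving D = diag(1, 1, 1, 1, 1, 7, 1, 1) and L = D - A. The smallest Laplacian eigenvalue is always 0. The next one, lambda_2 = 1, measures how hard the graph is to disconnect: larger values mean better connectivity. The largest eigenvalue, 8, is at most the vertex count 8.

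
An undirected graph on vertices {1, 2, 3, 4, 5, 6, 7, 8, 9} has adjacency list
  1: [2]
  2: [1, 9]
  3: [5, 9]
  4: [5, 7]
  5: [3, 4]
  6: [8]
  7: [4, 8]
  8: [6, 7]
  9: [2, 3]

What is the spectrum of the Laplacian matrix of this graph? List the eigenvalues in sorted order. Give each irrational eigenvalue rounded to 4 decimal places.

Each diagonal entry of L is the vertex degree and each off-diagonal entry is -1 where an edge is present, 0 otherwise; in the order [1, 2, 3, 4, 5, 6, 7, 8, 9] the diagonal is [1, 2, 2, 2, 2, 1, 2, 2, 2]. The multiplicity of 0 as a Laplacian eigenvalue equals the number of connected components. The single zero eigenvalue shows the graph is connected. The eigenvalues sum to 16, which equals trace(L) = 2|E|. The largest eigenvalue, 3.8794, is at most the vertex count 9.

[0, 0.1206, 0.4679, 1, 1.6527, 2.3473, 3, 3.5321, 3.8794]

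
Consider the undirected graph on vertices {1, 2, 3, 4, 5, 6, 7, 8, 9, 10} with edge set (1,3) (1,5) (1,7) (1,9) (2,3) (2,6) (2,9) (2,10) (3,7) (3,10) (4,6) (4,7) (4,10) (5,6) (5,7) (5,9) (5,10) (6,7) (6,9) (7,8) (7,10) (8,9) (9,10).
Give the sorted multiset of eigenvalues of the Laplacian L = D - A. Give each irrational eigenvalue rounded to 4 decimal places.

Each diagonal entry of L is the vertex degree and each off-diagonal entry is -1 where an edge is present, 0 otherwise; in the order [1, 2, 3, 4, 5, 6, 7, 8, 9, 10] the diagonal is [4, 4, 4, 3, 5, 5, 7, 2, 6, 6]. Since every row of L sums to 0, the all-ones vector is in the kernel and 0 is an eigenvalue. There is one zero in the spectrum, matching the 1 component.

[0, 1.8988, 2.6540, 3.4585, 3.8234, 5.3766, 5.6817, 6.9207, 7.5066, 8.6797]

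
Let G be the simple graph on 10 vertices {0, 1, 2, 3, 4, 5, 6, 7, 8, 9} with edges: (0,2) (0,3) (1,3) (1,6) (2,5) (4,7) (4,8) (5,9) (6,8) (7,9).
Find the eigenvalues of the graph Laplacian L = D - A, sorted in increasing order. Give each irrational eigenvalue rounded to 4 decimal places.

[0, 0.3820, 0.3820, 1.3820, 1.3820, 2.6180, 2.6180, 3.6180, 3.6180, 4]

With the vertex order [0, 1, 2, 3, 4, 5, 6, 7, 8, 9], the degrees are [2, 2, 2, 2, 2, 2, 2, 2, 2, 2], giving D = diag(2, 2, 2, 2, 2, 2, 2, 2, 2, 2) and L = D - A. Diagonalising L (or applying a numerical eigensolver to the 10x10 matrix) gives the spectrum above. There is one zero in the spectrum, matching the 1 component.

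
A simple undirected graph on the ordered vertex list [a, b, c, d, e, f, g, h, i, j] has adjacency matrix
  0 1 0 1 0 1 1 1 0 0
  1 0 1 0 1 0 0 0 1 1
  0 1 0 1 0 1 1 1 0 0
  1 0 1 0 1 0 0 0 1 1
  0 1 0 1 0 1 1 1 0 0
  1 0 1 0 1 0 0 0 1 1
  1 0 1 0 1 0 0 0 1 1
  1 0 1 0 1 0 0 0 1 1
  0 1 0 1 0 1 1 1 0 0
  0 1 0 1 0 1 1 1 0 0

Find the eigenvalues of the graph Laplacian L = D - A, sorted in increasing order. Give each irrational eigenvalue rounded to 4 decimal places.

With the vertex order [a, b, c, d, e, f, g, h, i, j], the degrees are [5, 5, 5, 5, 5, 5, 5, 5, 5, 5], giving D = diag(5, 5, 5, 5, 5, 5, 5, 5, 5, 5) and L = D - A. L is symmetric positive semidefinite, so every eigenvalue is real and nonnegative. By the matrix-tree theorem the graph has (1/10) * product of the nonzero eigenvalues = 390625 spanning trees.

[0, 5, 5, 5, 5, 5, 5, 5, 5, 10]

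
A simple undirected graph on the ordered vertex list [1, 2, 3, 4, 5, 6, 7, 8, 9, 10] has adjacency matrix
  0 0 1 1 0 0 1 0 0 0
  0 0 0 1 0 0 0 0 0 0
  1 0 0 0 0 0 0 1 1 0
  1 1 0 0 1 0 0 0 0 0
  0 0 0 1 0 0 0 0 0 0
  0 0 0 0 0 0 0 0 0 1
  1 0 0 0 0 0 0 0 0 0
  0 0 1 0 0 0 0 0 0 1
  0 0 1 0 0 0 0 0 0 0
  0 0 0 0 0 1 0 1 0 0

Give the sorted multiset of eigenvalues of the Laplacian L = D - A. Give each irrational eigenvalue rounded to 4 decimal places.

Reading degrees in the order [1, 2, 3, 4, 5, 6, 7, 8, 9, 10] gives [3, 1, 3, 3, 1, 1, 1, 2, 1, 2]; set D = diag(3, 1, 3, 3, 1, 1, 1, 2, 1, 2) and form L = D - A. Diagonalising L (or applying a numerical eigensolver to the 10x10 matrix) gives the spectrum above. The single zero eigenvalue shows the graph is connected. By the matrix-tree theorem the graph has (1/10) * product of the nonzero eigenvalues = 1 spanning tree.

[0, 0.1614, 0.4439, 0.6905, 1, 1.4077, 2.4604, 3.0833, 3.9006, 4.8522]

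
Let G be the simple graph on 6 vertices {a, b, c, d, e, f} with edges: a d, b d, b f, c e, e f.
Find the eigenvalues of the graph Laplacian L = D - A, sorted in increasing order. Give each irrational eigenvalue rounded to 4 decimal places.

[0, 0.2679, 1, 2, 3, 3.7321]

With the vertex order [a, b, c, d, e, f], the degrees are [1, 2, 1, 2, 2, 2], giving D = diag(1, 2, 1, 2, 2, 2) and L = D - A. L is symmetric positive semidefinite, so every eigenvalue is real and nonnegative. The eigenvalues sum to 10, which equals trace(L) = 2|E|. By the matrix-tree theorem the graph has (1/6) * product of the nonzero eigenvalues = 1 spanning tree.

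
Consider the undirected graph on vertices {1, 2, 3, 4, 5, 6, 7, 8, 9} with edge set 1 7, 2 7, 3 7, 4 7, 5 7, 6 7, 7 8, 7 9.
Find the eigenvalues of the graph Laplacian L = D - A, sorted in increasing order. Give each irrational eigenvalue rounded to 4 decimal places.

[0, 1, 1, 1, 1, 1, 1, 1, 9]

Each diagonal entry of L is the vertex degree and each off-diagonal entry is -1 where an edge is present, 0 otherwise; in the order [1, 2, 3, 4, 5, 6, 7, 8, 9] the diagonal is [1, 1, 1, 1, 1, 1, 8, 1, 1]. Diagonalising L (or applying a numerical eigensolver to the 9x9 matrix) gives the spectrum above. By the matrix-tree theorem the graph has (1/9) * product of the nonzero eigenvalues = 1 spanning tree.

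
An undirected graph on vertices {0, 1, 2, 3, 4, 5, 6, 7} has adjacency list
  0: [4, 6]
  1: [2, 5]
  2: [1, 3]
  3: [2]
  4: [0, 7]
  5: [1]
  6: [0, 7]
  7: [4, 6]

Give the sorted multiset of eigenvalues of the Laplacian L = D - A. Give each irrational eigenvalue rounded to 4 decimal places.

With the vertex order [0, 1, 2, 3, 4, 5, 6, 7], the degrees are [2, 2, 2, 1, 2, 1, 2, 2], giving D = diag(2, 2, 2, 1, 2, 1, 2, 2) and L = D - A. Diagonalising L (or applying a numerical eigensolver to the 8x8 matrix) gives the spectrum above. The 2 zero eigenvalues correspond to the 2 connected components. The largest eigenvalue, 4, is at most the vertex count 8.

[0, 0, 0.5858, 2, 2, 2, 3.4142, 4]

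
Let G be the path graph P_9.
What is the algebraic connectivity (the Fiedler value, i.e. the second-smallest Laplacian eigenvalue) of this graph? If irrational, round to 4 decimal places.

0.1206

The graph has 9 vertices and degree multiset [2, 2, 2, 2, 2, 2, 2, 1, 1]; D is the diagonal matrix of degrees and L = D - A. Computing the eigenvalues of L and sorting gives [0, 0.1206, 0.4679, 1, 1.6527, 2.3473, 3, 3.5321, 3.8794]. The Fiedler value lambda_2 = 0.1206 is strictly positive, so the graph is connected. By the matrix-tree theorem the graph has (1/9) * product of the nonzero eigenvalues = 1 spanning tree.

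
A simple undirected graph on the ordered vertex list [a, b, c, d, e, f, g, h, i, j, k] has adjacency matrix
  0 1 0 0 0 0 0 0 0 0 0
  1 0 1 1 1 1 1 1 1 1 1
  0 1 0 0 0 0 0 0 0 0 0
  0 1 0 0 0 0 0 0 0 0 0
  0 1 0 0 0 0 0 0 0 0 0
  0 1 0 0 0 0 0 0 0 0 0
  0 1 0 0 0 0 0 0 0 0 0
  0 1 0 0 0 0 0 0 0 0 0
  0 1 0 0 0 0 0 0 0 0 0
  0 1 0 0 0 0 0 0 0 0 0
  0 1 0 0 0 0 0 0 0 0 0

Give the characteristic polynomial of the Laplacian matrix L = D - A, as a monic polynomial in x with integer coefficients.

x^11 - 20x^10 + 135x^9 - 480x^8 + 1050x^7 - 1512x^6 + 1470x^5 - 960x^4 + 405x^3 - 100x^2 + 11x

Each diagonal entry of L is the vertex degree and each off-diagonal entry is -1 where an edge is present, 0 otherwise; in the order [a, b, c, d, e, f, g, h, i, j, k] the diagonal is [1, 10, 1, 1, 1, 1, 1, 1, 1, 1, 1]. Computing det(xI - L) by cofactor expansion (or equivalently via sum-over-permutations) gives x^11 - 20x^10 + 135x^9 - 480x^8 + 1050x^7 - 1512x^6 + 1470x^5 - 960x^4 + 405x^3 - 100x^2 + 11x. The coefficient of x^10 equals -trace(L) = -20, matching the sum of degrees. The eigenvalues sum to 20, which equals trace(L) = 2|E|.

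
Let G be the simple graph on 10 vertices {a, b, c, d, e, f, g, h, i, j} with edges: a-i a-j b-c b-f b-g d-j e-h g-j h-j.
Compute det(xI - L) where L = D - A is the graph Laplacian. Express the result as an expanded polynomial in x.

x^10 - 18x^9 + 132x^8 - 514x^7 + 1162x^6 - 1566x^5 + 1243x^4 - 552x^3 + 122x^2 - 10x

Each diagonal entry of L is the vertex degree and each off-diagonal entry is -1 where an edge is present, 0 otherwise; in the order [a, b, c, d, e, f, g, h, i, j] the diagonal is [2, 3, 1, 1, 1, 1, 2, 2, 1, 4]. Computing det(xI - L) by cofactor expansion (or equivalently via sum-over-permutations) gives x^10 - 18x^9 + 132x^8 - 514x^7 + 1162x^6 - 1566x^5 + 1243x^4 - 552x^3 + 122x^2 - 10x. Since p(0) = det(-L) = 0, x divides p(x). The largest eigenvalue, 5.2641, is at most the vertex count 10.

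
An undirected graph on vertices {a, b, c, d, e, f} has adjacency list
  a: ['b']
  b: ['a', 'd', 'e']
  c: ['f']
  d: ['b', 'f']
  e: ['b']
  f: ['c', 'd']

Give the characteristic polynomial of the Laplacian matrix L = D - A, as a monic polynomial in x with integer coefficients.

x^6 - 10x^5 + 35x^4 - 52x^3 + 32x^2 - 6x

Each diagonal entry of L is the vertex degree and each off-diagonal entry is -1 where an edge is present, 0 otherwise; in the order [a, b, c, d, e, f] the diagonal is [1, 3, 1, 2, 1, 2]. Computing det(xI - L) by cofactor expansion (or equivalently via sum-over-permutations) gives x^6 - 10x^5 + 35x^4 - 52x^3 + 32x^2 - 6x. Since p(0) = det(-L) = 0, x divides p(x).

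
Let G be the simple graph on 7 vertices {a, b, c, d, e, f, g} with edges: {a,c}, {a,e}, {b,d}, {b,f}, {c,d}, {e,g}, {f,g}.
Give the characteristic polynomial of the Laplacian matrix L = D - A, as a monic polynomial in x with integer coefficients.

With the vertex order [a, b, c, d, e, f, g], the degrees are [2, 2, 2, 2, 2, 2, 2], giving D = diag(2, 2, 2, 2, 2, 2, 2) and L = D - A. L has integer entries, so p(x) = det(xI - L) has integer coefficients. Expanding the determinant yields x^7 - 14x^6 + 77x^5 - 210x^4 + 294x^3 - 196x^2 + 49x. Since p(0) = det(-L) = 0, x divides p(x).

x^7 - 14x^6 + 77x^5 - 210x^4 + 294x^3 - 196x^2 + 49x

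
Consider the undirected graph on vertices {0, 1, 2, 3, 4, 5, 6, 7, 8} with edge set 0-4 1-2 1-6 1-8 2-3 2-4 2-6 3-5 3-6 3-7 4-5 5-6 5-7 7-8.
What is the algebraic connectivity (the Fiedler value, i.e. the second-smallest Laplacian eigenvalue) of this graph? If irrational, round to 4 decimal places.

Reading degrees in the order [0, 1, 2, 3, 4, 5, 6, 7, 8] gives [1, 3, 4, 4, 3, 4, 4, 3, 2]; set D = diag(1, 3, 4, 4, 3, 4, 4, 3, 2) and form L = D - A. Computing the eigenvalues of L and sorting gives [0, 0.6342, 1.6361, 2.1206, 3.2078, 4.3473, 4.4622, 5.5321, 6.0597]. The Fiedler value lambda_2 = 0.6342 is strictly positive, so the graph is connected. By the matrix-tree theorem the graph has (1/9) * product of the nonzero eigenvalues = 510 spanning trees.

0.6342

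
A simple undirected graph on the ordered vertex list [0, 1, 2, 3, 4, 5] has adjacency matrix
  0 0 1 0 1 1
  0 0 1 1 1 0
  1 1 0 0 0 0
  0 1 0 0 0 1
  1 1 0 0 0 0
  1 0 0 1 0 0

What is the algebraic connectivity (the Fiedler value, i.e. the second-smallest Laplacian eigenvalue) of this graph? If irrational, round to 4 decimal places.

1.2679

Each diagonal entry of L is the vertex degree and each off-diagonal entry is -1 where an edge is present, 0 otherwise; in the order [0, 1, 2, 3, 4, 5] the diagonal is [3, 3, 2, 2, 2, 2]. Computing the eigenvalues of L and sorting gives [0, 1.2679, 2, 2, 4, 4.7321]. The Fiedler value lambda_2 = 1.2679 is strictly positive, so the graph is connected. The eigenvalues sum to 14, which equals trace(L) = 2|E|.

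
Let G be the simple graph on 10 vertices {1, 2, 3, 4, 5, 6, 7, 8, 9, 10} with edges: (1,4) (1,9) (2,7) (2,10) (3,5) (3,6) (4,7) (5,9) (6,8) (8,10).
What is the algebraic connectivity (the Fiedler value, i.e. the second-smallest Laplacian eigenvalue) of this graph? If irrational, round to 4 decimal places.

Each diagonal entry of L is the vertex degree and each off-diagonal entry is -1 where an edge is present, 0 otherwise; in the order [1, 2, 3, 4, 5, 6, 7, 8, 9, 10] the diagonal is [2, 2, 2, 2, 2, 2, 2, 2, 2, 2]. The sorted Laplacian eigenvalues are [0, 0.3820, 0.3820, 1.3820, 1.3820, 2.6180, 2.6180, 3.6180, 3.6180, 4]; the algebraic connectivity is the second entry, 0.3820. By the matrix-tree theorem the graph has (1/10) * product of the nonzero eigenvalues = 10 spanning trees. The largest eigenvalue, 4, is at most the vertex count 10.

0.3820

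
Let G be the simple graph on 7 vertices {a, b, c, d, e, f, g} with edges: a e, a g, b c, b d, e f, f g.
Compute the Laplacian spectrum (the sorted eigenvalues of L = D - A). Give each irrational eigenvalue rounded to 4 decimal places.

[0, 0, 1, 2, 2, 3, 4]

Reading degrees in the order [a, b, c, d, e, f, g] gives [2, 2, 1, 1, 2, 2, 2]; set D = diag(2, 2, 1, 1, 2, 2, 2) and form L = D - A. Since every row of L sums to 0, the all-ones vector is in the kernel and 0 is an eigenvalue. The 2 zero eigenvalues correspond to the 2 connected components.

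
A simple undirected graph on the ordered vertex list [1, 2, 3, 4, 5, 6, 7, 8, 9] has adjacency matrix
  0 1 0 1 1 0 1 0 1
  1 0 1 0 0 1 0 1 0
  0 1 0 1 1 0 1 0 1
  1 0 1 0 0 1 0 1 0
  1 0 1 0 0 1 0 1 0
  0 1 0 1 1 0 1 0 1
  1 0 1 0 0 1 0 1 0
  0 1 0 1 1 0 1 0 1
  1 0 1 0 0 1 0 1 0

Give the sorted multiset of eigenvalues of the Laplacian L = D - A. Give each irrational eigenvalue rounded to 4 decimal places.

[0, 4, 4, 4, 4, 5, 5, 5, 9]

With the vertex order [1, 2, 3, 4, 5, 6, 7, 8, 9], the degrees are [5, 4, 5, 4, 4, 5, 4, 5, 4], giving D = diag(5, 4, 5, 4, 4, 5, 4, 5, 4) and L = D - A. L is symmetric positive semidefinite, so every eigenvalue is real and nonnegative. The eigenvalues sum to 40, which equals trace(L) = 2|E|.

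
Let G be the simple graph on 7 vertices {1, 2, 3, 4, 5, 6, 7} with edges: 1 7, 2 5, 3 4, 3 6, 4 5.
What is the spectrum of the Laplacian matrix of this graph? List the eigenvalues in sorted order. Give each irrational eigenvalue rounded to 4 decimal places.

[0, 0, 0.3820, 1.3820, 2, 2.6180, 3.6180]

Reading degrees in the order [1, 2, 3, 4, 5, 6, 7] gives [1, 1, 2, 2, 2, 1, 1]; set D = diag(1, 1, 2, 2, 2, 1, 1) and form L = D - A. L is symmetric positive semidefinite, so every eigenvalue is real and nonnegative. The 2 zero eigenvalues correspond to the 2 connected components. The eigenvalues sum to 10, which equals trace(L) = 2|E|. There are 2 zeros in the spectrum, matching the 2 components.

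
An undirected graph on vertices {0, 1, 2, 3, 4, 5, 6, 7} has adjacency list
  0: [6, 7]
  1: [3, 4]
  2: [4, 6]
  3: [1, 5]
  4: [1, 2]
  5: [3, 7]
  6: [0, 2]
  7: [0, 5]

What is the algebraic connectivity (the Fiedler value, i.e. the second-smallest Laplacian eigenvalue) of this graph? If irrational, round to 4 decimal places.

0.5858

Each diagonal entry of L is the vertex degree and each off-diagonal entry is -1 where an edge is present, 0 otherwise; in the order [0, 1, 2, 3, 4, 5, 6, 7] the diagonal is [2, 2, 2, 2, 2, 2, 2, 2]. Computing the eigenvalues of L and sorting gives [0, 0.5858, 0.5858, 2, 2, 3.4142, 3.4142, 4]. The Fiedler value lambda_2 = 0.5858 is strictly positive, so the graph is connected. There is one zero in the spectrum, matching the 1 component.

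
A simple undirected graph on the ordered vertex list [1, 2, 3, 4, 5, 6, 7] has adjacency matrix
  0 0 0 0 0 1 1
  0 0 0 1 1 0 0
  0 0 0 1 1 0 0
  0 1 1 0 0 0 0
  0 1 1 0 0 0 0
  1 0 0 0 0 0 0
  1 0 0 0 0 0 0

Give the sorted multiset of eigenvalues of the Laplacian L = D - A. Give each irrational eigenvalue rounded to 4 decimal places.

Each diagonal entry of L is the vertex degree and each off-diagonal entry is -1 where an edge is present, 0 otherwise; in the order [1, 2, 3, 4, 5, 6, 7] the diagonal is [2, 2, 2, 2, 2, 1, 1]. Diagonalising L (or applying a numerical eigensolver to the 7x7 matrix) gives the spectrum above. The 2 zero eigenvalues correspond to the 2 connected components. The largest eigenvalue, 4, is at most the vertex count 7.

[0, 0, 1, 2, 2, 3, 4]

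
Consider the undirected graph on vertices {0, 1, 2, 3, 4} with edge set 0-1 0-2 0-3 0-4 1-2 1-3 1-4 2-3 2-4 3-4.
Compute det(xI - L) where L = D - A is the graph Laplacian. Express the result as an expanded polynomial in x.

Reading degrees in the order [0, 1, 2, 3, 4] gives [4, 4, 4, 4, 4]; set D = diag(4, 4, 4, 4, 4) and form L = D - A. L has integer entries, so p(x) = det(xI - L) has integer coefficients. Expanding the determinant yields x^5 - 20x^4 + 150x^3 - 500x^2 + 625x. The coefficient of x^4 equals -trace(L) = -20, matching the sum of degrees. There is one zero in the spectrum, matching the 1 component.

x^5 - 20x^4 + 150x^3 - 500x^2 + 625x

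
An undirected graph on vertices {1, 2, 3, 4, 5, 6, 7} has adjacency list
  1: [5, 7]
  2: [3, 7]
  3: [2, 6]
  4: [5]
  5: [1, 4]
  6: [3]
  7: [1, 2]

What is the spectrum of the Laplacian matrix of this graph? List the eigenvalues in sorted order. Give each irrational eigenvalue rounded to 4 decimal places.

With the vertex order [1, 2, 3, 4, 5, 6, 7], the degrees are [2, 2, 2, 1, 2, 1, 2], giving D = diag(2, 2, 2, 1, 2, 1, 2) and L = D - A. L is symmetric positive semidefinite, so every eigenvalue is real and nonnegative. The single zero eigenvalue shows the graph is connected.

[0, 0.1981, 0.7530, 1.5550, 2.4450, 3.2470, 3.8019]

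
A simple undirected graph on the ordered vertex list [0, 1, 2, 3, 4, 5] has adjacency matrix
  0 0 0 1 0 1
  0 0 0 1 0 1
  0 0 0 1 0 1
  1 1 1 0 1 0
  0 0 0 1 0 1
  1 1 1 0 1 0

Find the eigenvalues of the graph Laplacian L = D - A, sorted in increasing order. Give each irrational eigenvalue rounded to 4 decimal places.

[0, 2, 2, 2, 4, 6]

Each diagonal entry of L is the vertex degree and each off-diagonal entry is -1 where an edge is present, 0 otherwise; in the order [0, 1, 2, 3, 4, 5] the diagonal is [2, 2, 2, 4, 2, 4]. Diagonalising L (or applying a numerical eigensolver to the 6x6 matrix) gives the spectrum above. The single zero eigenvalue shows the graph is connected. By the matrix-tree theorem the graph has (1/6) * product of the nonzero eigenvalues = 32 spanning trees. The largest eigenvalue, 6, is at most the vertex count 6.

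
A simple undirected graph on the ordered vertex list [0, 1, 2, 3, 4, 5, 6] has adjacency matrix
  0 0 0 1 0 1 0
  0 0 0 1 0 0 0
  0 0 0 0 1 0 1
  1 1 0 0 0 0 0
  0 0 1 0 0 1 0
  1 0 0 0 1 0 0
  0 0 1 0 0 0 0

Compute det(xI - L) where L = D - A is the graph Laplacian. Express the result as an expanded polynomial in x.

x^7 - 12x^6 + 55x^5 - 120x^4 + 126x^3 - 56x^2 + 7x

Reading degrees in the order [0, 1, 2, 3, 4, 5, 6] gives [2, 1, 2, 2, 2, 2, 1]; set D = diag(2, 1, 2, 2, 2, 2, 1) and form L = D - A. L has integer entries, so p(x) = det(xI - L) has integer coefficients. Expanding the determinant yields x^7 - 12x^6 + 55x^5 - 120x^4 + 126x^3 - 56x^2 + 7x. The constant term is 0 because L is singular (the all-ones vector lies in its kernel). There is one zero in the spectrum, matching the 1 component.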